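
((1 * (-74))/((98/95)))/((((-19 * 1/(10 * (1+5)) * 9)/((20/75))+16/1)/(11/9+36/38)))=-31376/1071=-29.30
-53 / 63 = -0.84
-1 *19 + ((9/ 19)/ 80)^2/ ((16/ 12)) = -175590157/ 9241600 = -19.00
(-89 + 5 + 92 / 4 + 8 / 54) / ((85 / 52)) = -85436 / 2295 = -37.23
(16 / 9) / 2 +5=53 / 9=5.89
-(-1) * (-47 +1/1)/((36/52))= -598/9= -66.44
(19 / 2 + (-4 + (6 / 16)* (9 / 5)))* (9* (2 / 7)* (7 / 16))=2223 / 320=6.95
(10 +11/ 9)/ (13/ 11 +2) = 3.53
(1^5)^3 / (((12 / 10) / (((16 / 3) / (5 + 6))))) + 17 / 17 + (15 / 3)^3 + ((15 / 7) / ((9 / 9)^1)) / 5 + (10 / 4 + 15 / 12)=361975 / 2772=130.58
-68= -68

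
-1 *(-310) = 310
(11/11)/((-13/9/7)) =-63/13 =-4.85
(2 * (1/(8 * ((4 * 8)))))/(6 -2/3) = 3/2048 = 0.00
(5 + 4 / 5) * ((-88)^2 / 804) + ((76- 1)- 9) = 122474 / 1005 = 121.86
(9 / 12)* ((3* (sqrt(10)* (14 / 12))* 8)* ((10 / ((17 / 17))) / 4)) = 105* sqrt(10) / 2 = 166.02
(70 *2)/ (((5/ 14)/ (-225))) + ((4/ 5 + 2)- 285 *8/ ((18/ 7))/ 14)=-1323908/ 15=-88260.53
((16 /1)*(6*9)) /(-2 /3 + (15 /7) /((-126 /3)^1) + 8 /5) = 1270080 /1297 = 979.24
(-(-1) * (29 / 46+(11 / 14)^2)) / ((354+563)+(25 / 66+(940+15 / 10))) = 185625 / 276534244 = 0.00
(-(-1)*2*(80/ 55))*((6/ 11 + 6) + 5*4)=9344/ 121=77.22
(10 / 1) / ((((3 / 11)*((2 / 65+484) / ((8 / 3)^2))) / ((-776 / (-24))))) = 22193600 / 1274211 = 17.42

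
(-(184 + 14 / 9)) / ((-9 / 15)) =8350 / 27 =309.26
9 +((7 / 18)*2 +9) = 169 / 9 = 18.78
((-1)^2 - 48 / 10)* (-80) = 304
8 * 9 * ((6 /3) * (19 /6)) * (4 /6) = 304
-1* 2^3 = -8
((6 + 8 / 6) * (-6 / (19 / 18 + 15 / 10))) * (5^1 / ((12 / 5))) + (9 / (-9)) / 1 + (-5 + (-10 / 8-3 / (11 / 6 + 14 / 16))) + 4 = -240559 / 5980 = -40.23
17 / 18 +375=6767 / 18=375.94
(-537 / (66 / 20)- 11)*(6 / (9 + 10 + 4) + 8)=-363090 / 253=-1435.14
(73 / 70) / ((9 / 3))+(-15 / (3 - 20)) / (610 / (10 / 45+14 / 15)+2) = 17179157 / 49183890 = 0.35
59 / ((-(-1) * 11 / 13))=69.73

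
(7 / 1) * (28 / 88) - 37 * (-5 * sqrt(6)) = 49 / 22 + 185 * sqrt(6) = 455.38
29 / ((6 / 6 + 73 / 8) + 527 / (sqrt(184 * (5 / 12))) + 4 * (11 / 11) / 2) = -2587960 / 25579949 + 489056 * sqrt(690) / 25579949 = 0.40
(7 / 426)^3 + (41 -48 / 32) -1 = 2976388219 / 77308776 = 38.50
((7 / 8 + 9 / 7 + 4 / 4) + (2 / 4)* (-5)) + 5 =317 / 56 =5.66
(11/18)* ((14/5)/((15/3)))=77/225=0.34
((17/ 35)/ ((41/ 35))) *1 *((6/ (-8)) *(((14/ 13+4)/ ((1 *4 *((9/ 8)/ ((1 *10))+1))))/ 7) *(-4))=67320/ 332059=0.20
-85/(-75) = 17/15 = 1.13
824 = 824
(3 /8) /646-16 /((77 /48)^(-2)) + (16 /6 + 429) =1135165 /2907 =390.49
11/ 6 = 1.83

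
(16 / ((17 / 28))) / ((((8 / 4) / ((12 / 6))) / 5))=2240 / 17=131.76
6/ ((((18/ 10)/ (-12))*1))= -40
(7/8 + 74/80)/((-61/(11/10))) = -99/3050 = -0.03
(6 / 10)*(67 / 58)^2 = 13467 / 16820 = 0.80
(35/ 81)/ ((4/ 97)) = 3395/ 324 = 10.48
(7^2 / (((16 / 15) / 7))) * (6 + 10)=5145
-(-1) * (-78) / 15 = -26 / 5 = -5.20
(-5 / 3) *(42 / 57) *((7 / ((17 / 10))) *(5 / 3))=-24500 / 2907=-8.43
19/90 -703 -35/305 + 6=-3826001/5490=-696.90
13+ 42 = 55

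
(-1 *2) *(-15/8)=15/4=3.75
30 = 30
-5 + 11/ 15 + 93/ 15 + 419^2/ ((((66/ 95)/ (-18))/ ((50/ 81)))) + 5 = -4169563454/ 1485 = -2807786.84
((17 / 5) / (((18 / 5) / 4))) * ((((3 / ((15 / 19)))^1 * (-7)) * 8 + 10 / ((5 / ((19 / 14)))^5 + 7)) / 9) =-61423821333668 / 687703240665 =-89.32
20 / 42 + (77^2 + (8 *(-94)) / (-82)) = 5113175 / 861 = 5938.65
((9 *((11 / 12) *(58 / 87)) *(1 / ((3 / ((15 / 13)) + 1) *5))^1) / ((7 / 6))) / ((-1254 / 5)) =-5 / 4788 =-0.00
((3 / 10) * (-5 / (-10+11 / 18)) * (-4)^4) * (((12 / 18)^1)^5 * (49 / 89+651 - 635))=4022272 / 45123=89.14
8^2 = 64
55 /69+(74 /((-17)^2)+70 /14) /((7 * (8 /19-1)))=-109642 /219351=-0.50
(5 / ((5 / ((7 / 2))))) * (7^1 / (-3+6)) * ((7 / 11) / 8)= 0.65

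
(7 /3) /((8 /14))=49 /12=4.08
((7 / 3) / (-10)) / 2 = -7 / 60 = -0.12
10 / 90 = 1 / 9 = 0.11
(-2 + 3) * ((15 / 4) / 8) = 15 / 32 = 0.47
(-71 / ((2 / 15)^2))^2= 255200625 / 16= 15950039.06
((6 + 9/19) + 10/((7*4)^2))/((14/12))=144933/26068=5.56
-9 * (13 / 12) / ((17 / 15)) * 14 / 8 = -4095 / 272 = -15.06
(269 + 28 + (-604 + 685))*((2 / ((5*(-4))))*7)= -264.60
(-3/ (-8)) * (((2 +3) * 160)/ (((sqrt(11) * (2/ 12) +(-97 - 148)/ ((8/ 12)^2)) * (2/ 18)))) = -214326000/ 43758181 - 64800 * sqrt(11)/ 43758181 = -4.90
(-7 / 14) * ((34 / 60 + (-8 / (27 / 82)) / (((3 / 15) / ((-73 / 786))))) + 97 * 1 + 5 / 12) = -23188423 / 424440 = -54.63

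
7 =7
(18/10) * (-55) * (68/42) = -1122/7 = -160.29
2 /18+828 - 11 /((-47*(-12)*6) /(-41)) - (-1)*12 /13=829.17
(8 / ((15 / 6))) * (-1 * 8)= -128 / 5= -25.60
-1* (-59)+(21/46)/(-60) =58.99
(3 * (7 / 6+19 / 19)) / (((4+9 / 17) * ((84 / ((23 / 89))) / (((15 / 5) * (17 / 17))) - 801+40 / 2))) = -5083 / 2382534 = -0.00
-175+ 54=-121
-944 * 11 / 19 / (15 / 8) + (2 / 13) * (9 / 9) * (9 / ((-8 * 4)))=-17281541 / 59280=-291.52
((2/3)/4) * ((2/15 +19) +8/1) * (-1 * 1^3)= -407/90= -4.52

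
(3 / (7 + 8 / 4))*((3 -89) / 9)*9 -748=-2330 / 3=-776.67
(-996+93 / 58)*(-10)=288375 / 29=9943.97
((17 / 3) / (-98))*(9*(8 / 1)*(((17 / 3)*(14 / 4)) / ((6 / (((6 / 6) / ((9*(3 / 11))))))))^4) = -1018618190513 / 74384733888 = -13.69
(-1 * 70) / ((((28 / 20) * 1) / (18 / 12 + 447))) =-22425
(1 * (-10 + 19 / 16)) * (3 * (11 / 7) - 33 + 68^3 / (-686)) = 11767719 / 2744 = 4288.53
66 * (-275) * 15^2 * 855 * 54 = -188546737500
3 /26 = 0.12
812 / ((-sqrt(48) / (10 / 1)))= -2030*sqrt(3) / 3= -1172.02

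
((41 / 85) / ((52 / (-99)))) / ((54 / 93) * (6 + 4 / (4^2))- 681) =41943 / 30937790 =0.00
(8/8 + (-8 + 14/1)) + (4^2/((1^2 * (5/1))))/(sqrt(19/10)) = 16 * sqrt(190)/95 + 7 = 9.32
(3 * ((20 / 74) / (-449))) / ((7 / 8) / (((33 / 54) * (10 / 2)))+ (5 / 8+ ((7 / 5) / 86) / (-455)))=-36894000 / 18619036363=-0.00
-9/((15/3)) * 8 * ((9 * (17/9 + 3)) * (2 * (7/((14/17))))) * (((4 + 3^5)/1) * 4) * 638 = -33947806464/5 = -6789561292.80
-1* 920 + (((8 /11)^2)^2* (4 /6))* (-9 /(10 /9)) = -67459192 /73205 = -921.51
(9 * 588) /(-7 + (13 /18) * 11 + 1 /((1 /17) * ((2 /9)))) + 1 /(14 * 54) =36007465 /526932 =68.33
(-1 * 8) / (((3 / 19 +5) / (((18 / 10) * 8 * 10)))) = -10944 / 49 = -223.35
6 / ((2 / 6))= 18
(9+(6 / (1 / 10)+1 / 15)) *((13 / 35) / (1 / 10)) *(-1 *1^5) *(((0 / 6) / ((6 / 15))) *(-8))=0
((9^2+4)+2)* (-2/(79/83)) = -14442/79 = -182.81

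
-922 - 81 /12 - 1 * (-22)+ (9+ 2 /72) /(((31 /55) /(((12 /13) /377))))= -127160747 /140244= -906.71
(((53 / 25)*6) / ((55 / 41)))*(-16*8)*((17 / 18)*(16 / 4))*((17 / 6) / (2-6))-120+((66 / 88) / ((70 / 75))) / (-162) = 4335155621 / 1386000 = 3127.82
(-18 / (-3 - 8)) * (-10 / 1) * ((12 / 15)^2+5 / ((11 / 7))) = -37836 / 605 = -62.54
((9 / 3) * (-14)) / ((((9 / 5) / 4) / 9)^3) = -336000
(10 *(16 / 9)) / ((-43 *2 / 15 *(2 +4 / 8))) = -160 / 129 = -1.24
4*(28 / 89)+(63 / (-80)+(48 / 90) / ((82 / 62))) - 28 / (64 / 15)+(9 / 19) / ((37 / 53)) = -771082523 / 153914820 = -5.01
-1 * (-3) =3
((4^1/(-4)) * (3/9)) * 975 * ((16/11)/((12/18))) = -7800/11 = -709.09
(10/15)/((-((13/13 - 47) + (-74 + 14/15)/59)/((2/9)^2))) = 1180/1693143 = 0.00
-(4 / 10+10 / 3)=-56 / 15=-3.73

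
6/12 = 1/2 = 0.50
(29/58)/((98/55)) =55/196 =0.28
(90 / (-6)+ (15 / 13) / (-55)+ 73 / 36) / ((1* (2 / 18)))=-66889 / 572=-116.94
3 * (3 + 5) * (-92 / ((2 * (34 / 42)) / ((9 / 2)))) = -104328 / 17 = -6136.94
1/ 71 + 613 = 43524/ 71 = 613.01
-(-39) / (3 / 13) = 169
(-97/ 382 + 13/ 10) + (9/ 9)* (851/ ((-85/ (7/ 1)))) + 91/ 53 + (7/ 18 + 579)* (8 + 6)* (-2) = -126152919773/ 7744095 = -16290.21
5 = 5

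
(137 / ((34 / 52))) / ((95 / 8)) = 28496 / 1615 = 17.64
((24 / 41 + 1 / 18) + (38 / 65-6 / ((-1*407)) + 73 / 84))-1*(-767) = 210223005667 / 273333060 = 769.11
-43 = -43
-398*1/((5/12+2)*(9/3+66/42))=-4179/116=-36.03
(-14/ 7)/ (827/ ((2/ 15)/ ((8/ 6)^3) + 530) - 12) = 84809/ 442694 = 0.19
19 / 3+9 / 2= 65 / 6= 10.83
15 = 15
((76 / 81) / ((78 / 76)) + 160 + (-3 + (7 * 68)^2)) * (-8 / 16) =-716252435 / 6318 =-113366.96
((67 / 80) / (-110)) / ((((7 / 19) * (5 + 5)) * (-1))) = 1273 / 616000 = 0.00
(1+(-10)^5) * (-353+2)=35099649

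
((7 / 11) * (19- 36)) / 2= -119 / 22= -5.41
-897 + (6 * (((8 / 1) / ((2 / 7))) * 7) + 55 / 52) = 14563 / 52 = 280.06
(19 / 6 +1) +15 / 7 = 265 / 42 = 6.31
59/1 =59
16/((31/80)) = 1280/31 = 41.29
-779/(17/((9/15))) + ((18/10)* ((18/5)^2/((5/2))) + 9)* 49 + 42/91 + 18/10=120582603/138125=873.00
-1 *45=-45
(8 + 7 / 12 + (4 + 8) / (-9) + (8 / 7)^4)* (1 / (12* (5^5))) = 28671 / 120050000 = 0.00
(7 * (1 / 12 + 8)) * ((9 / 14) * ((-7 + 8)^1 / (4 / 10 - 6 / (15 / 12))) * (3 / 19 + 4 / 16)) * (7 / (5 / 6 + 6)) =-947205 / 274208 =-3.45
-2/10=-1/5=-0.20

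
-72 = -72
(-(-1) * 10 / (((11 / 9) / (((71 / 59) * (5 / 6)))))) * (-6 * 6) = -191700 / 649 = -295.38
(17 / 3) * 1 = 17 / 3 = 5.67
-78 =-78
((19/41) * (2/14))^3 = 0.00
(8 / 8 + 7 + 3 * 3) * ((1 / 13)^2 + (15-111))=-275791 / 169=-1631.90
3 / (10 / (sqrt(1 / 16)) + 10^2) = 3 / 140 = 0.02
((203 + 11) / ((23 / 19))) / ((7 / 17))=69122 / 161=429.33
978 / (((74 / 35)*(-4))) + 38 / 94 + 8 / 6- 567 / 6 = -208.40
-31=-31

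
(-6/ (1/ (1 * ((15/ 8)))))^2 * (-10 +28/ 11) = -83025/ 88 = -943.47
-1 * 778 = -778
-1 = -1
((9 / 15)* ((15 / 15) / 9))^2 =0.00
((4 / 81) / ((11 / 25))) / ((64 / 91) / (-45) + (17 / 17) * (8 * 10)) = 11375 / 8106516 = 0.00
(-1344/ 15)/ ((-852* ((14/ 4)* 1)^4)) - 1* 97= -35433359/ 365295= -97.00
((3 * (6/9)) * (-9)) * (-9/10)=81/5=16.20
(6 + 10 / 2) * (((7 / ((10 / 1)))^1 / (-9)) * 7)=-539 / 90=-5.99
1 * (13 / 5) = 13 / 5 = 2.60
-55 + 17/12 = -643/12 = -53.58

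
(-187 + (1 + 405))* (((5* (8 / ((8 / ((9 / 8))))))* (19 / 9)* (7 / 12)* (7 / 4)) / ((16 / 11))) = 3737965 / 2048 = 1825.18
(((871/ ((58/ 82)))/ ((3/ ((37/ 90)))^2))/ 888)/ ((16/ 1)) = 1321307/ 811814400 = 0.00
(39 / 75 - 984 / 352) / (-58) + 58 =3702903 / 63800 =58.04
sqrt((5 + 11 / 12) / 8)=sqrt(426) / 24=0.86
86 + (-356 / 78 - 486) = -15778 / 39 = -404.56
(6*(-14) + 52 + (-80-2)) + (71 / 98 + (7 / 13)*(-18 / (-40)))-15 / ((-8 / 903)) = 40260739 / 25480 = 1580.09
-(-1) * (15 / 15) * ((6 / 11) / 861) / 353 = 0.00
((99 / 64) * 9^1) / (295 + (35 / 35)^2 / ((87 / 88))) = 77517 / 1648192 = 0.05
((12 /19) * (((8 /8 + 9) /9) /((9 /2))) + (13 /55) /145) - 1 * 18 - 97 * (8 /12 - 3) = 852972794 /4091175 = 208.49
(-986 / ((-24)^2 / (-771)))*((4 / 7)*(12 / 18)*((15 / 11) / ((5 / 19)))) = 2407319 / 924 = 2605.32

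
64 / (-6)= -32 / 3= -10.67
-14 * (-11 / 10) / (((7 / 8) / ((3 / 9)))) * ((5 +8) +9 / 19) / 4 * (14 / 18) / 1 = 39424 / 2565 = 15.37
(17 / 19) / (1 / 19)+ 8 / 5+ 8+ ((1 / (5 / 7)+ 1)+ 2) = 31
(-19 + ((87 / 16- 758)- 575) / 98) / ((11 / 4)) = -51033 / 4312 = -11.84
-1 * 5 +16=11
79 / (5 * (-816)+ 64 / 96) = -237 / 12238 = -0.02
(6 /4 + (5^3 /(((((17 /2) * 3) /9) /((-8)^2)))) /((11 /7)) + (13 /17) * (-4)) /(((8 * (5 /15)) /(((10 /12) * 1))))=3357085 /5984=561.01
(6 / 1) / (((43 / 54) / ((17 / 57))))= 1836 / 817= 2.25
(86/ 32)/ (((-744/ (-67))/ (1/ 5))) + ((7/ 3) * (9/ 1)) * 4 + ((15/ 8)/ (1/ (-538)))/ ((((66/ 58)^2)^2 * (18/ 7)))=-10581803381519/ 70586017920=-149.91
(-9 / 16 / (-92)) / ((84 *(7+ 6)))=3 / 535808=0.00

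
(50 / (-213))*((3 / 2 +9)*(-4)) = 700 / 71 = 9.86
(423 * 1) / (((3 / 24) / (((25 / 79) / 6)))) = 178.48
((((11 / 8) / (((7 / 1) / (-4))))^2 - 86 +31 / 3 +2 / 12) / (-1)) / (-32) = -14677 / 6272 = -2.34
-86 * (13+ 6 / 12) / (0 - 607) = 1.91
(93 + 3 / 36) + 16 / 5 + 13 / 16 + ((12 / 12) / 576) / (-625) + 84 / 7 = 39274499 / 360000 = 109.10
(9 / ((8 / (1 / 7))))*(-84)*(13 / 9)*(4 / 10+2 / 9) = -182 / 15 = -12.13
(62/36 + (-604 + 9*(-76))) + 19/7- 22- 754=-259505/126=-2059.56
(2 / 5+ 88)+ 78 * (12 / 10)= 182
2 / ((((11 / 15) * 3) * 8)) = 0.11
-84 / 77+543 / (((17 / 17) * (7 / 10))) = 59646 / 77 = 774.62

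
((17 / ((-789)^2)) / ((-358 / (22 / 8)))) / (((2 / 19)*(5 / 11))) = -0.00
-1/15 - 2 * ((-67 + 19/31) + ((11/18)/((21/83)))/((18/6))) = 11521486/87885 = 131.10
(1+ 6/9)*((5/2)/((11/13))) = 325/66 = 4.92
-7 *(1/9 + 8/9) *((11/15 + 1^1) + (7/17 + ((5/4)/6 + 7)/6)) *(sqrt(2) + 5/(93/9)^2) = -286727 *sqrt(2)/12240 - 286727/261392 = -34.23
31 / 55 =0.56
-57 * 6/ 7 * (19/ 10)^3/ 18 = -130321/ 7000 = -18.62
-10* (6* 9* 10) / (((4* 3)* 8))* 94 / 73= -10575 / 146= -72.43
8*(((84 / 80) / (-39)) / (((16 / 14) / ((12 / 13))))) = -147 / 845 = -0.17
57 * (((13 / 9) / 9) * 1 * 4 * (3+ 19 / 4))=7657 / 27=283.59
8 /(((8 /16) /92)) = 1472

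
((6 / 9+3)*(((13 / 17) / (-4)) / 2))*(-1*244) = 8723 / 102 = 85.52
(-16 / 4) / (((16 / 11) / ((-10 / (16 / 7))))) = 385 / 32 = 12.03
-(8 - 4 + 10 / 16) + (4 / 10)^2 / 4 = -917 / 200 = -4.58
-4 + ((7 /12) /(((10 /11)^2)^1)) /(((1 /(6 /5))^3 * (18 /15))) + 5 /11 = -69549 /27500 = -2.53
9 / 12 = 0.75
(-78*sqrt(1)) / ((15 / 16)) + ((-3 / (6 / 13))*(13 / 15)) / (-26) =-4979 / 60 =-82.98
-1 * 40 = -40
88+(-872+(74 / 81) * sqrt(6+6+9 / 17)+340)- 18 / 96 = -7107 / 16+74 * sqrt(3621) / 1377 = -440.95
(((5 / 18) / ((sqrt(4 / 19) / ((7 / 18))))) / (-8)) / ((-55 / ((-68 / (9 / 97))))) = -11543 * sqrt(19) / 128304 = -0.39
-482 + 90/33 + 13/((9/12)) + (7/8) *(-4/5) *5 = -30719/66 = -465.44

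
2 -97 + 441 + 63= 409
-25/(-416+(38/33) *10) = 825/13348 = 0.06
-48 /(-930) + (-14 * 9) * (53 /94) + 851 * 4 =24280971 /7285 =3333.01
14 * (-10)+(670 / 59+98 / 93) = -127.59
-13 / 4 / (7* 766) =-13 / 21448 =-0.00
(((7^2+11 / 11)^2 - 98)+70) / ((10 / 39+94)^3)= 18329571 / 6209212472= 0.00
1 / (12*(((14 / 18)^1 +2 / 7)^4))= 5250987 / 80604484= 0.07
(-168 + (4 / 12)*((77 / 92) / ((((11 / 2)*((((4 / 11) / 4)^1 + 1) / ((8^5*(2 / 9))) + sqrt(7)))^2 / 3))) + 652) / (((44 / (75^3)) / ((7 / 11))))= 38623575305796150032509992890625 / 13078775835863453565951277 - 1227364214243328000000*sqrt(7) / 1188979621442132142359207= 2953149.11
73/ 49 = 1.49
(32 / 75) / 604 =8 / 11325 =0.00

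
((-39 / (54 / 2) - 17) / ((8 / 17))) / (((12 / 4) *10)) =-1411 / 1080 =-1.31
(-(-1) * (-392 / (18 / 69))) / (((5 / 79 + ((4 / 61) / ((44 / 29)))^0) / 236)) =-3001684 / 9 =-333520.44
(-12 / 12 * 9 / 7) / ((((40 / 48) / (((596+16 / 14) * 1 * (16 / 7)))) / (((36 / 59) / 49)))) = -26002944 / 991613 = -26.22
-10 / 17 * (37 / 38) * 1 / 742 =-185 / 239666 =-0.00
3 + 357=360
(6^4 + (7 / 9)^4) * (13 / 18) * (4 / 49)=221141882 / 2893401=76.43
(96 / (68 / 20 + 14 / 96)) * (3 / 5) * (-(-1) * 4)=55296 / 851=64.98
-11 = -11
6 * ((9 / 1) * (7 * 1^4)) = 378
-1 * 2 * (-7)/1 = 14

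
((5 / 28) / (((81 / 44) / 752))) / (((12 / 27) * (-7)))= -10340 / 441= -23.45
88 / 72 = 11 / 9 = 1.22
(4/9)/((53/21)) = 28/159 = 0.18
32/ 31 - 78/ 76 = 7/ 1178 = 0.01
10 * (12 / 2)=60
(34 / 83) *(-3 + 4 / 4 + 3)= 0.41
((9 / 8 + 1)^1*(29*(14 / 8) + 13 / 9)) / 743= 31943 / 213984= 0.15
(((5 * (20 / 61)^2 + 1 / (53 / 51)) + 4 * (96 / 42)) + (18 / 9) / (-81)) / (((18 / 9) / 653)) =775302568651 / 223639542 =3466.75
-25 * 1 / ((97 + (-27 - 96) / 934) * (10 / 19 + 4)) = -8873 / 155617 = -0.06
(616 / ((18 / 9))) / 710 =154 / 355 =0.43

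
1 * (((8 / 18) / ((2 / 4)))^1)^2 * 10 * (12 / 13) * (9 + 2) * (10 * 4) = 1126400 / 351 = 3209.12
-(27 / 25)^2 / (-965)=0.00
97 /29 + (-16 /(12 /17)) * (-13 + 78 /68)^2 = -4704914 /1479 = -3181.15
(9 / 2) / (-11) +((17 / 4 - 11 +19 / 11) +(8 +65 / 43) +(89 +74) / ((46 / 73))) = 11433991 / 43516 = 262.75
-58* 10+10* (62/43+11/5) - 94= -27416/43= -637.58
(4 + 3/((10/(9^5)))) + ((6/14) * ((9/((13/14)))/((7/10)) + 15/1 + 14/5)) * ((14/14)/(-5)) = 80607743/4550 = 17715.99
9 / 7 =1.29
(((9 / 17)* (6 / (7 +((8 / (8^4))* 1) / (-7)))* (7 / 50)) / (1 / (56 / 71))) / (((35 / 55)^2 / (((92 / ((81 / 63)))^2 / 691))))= 1438848581632 / 1569261466425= 0.92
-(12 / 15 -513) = 2561 / 5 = 512.20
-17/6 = -2.83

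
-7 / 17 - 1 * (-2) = 27 / 17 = 1.59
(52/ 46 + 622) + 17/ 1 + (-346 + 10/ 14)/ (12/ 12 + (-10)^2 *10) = 103108470/ 161161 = 639.79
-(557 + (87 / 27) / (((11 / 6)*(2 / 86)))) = -20875 / 33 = -632.58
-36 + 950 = 914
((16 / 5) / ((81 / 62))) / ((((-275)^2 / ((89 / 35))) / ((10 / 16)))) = 11036 / 214396875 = 0.00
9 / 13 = 0.69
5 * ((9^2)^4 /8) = 215233605 /8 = 26904200.62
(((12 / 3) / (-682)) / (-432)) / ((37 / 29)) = 29 / 2725272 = 0.00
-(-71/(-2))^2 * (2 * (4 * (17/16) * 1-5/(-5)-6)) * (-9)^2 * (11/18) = 1497177/16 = 93573.56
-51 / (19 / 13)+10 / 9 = -5777 / 171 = -33.78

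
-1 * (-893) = 893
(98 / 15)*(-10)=-196 / 3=-65.33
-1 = -1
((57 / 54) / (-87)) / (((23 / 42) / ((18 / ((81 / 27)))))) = -266 / 2001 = -0.13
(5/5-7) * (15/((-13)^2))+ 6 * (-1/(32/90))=-23535/1352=-17.41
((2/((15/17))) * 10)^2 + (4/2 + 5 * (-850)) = -33608/9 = -3734.22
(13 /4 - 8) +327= 1289 /4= 322.25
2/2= 1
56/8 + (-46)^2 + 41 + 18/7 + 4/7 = 15170/7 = 2167.14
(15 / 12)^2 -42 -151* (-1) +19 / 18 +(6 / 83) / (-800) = 4168931 / 37350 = 111.62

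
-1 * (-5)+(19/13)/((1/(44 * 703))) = 587773/13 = 45213.31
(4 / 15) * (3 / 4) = 1 / 5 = 0.20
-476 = -476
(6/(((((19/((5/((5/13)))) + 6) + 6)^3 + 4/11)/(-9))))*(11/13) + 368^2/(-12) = -665405946422/58961913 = -11285.35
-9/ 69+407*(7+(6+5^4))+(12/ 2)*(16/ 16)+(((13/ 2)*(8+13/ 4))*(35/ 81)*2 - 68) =215004329/ 828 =259667.06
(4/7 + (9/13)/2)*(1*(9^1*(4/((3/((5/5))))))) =1002/91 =11.01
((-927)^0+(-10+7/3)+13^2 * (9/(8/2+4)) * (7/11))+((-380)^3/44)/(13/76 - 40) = 8370996629/266376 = 31425.49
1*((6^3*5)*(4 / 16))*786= 212220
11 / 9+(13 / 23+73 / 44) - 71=-615277 / 9108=-67.55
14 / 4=3.50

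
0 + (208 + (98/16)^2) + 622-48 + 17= 53537/64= 836.52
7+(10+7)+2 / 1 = 26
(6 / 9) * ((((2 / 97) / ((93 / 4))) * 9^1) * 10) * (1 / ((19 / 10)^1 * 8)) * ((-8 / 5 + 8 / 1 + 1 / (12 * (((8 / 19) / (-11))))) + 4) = 19735 / 685596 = 0.03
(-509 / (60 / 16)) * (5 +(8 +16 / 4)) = -34612 / 15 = -2307.47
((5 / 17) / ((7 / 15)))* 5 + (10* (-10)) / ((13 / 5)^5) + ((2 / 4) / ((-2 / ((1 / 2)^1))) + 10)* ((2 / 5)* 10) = 3694620243 / 88367734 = 41.81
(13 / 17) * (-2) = -26 / 17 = -1.53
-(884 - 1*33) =-851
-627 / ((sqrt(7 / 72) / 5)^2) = -1128600 / 7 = -161228.57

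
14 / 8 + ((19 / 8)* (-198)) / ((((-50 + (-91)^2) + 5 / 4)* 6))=229249 / 131716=1.74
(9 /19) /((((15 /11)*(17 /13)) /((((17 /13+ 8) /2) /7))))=3993 /22610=0.18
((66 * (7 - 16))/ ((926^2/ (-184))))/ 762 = 4554/ 27224863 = 0.00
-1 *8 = -8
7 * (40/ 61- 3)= -1001/ 61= -16.41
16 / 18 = 8 / 9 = 0.89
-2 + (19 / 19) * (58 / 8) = 21 / 4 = 5.25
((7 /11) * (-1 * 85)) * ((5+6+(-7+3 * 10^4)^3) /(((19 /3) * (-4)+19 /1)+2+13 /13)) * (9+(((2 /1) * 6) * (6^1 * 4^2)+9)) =5634868750437113460 /11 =512260795494283041.82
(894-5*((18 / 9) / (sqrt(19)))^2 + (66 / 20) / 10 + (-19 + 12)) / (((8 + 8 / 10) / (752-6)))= 628104771 / 8360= 75132.15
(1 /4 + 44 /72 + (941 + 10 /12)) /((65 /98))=1662913 /1170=1421.29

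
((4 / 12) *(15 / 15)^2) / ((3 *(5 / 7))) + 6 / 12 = 59 / 90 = 0.66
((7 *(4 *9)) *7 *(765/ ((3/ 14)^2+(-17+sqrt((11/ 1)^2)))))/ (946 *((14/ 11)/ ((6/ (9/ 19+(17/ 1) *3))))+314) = -279188280/ 13110467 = -21.30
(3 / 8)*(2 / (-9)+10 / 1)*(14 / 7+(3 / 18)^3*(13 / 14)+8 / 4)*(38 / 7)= 2530781 / 31752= 79.70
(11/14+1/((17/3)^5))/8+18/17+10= 1774240005/159023984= 11.16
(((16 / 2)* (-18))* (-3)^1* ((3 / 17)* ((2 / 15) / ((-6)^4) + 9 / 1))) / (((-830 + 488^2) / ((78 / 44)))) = 1137253 / 221888590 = 0.01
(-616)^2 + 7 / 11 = 4174023 / 11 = 379456.64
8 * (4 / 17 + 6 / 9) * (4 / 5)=1472 / 255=5.77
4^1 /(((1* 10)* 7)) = 2 /35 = 0.06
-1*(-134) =134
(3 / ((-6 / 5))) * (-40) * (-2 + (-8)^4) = 409400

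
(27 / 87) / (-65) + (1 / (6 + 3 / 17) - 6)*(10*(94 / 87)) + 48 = -1791187 / 118755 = -15.08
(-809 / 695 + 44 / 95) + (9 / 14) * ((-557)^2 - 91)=3686059794 / 18487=199386.58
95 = 95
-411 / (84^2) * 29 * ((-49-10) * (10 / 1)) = 1172035 / 1176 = 996.63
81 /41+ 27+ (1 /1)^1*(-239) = -8611 /41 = -210.02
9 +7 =16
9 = 9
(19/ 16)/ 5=19/ 80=0.24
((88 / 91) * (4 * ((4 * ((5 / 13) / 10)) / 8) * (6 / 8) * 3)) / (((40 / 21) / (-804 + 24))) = -891 / 13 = -68.54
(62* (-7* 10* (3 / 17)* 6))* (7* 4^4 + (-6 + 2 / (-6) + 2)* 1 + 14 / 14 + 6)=-140199360 / 17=-8247021.18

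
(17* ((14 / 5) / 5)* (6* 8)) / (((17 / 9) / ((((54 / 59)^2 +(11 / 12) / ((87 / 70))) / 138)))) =160290872 / 58045675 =2.76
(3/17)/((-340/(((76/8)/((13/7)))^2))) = -53067/3907280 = -0.01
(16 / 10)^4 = 4096 / 625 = 6.55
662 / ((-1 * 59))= -11.22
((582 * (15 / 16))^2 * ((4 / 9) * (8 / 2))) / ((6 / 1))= 705675 / 8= 88209.38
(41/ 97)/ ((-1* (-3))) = 41/ 291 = 0.14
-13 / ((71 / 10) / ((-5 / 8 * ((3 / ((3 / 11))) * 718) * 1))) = 1283425 / 142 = 9038.20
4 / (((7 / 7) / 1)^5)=4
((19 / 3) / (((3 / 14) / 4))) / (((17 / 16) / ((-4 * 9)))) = -68096 / 17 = -4005.65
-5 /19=-0.26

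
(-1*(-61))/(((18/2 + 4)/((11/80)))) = 671/1040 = 0.65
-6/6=-1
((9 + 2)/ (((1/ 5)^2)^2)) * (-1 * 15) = -103125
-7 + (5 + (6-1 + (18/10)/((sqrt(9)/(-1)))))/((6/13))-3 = 311/30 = 10.37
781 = 781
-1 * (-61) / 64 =0.95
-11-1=-12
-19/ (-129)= 19/ 129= 0.15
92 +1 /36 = 3313 /36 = 92.03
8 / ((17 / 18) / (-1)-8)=-144 / 161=-0.89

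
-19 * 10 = -190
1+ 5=6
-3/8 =-0.38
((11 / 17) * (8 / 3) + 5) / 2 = 343 / 102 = 3.36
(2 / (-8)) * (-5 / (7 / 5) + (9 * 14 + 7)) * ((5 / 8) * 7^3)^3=-326431856625 / 1024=-318781109.99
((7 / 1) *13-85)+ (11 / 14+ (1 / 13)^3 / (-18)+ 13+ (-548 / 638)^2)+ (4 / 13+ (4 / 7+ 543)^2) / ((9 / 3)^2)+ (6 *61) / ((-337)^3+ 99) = 2951425991289080252929 / 89844045957705039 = 32850.55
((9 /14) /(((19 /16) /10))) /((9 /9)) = 720 /133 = 5.41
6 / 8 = 3 / 4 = 0.75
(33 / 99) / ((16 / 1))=1 / 48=0.02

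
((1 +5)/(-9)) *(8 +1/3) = -50/9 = -5.56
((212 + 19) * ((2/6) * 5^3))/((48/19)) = 182875/48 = 3809.90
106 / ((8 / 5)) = 265 / 4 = 66.25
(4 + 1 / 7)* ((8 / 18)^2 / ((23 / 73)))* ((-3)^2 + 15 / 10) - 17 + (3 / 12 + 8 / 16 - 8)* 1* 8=-29639 / 621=-47.73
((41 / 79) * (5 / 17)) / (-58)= -205 / 77894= -0.00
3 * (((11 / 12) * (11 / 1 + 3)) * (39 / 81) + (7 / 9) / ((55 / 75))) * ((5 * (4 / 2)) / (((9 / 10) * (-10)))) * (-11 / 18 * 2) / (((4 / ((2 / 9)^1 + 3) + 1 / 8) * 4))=3741290 / 693279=5.40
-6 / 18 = -1 / 3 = -0.33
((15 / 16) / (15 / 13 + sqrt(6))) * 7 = -6825 / 4208 + 5915 * sqrt(6) / 4208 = 1.82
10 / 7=1.43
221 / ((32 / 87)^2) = 1672749 / 1024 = 1633.54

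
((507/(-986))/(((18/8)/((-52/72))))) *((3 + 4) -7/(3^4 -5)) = 384475/337212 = 1.14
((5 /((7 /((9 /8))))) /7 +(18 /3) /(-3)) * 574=-30299 /28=-1082.11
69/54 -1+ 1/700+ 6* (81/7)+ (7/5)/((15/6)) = 63241/900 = 70.27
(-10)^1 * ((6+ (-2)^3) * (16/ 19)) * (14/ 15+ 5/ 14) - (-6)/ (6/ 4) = 10268/ 399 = 25.73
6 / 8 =3 / 4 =0.75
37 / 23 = 1.61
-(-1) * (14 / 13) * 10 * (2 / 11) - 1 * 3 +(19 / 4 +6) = 5553 / 572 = 9.71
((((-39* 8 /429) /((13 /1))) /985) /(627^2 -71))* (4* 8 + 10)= -168 /27682092295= -0.00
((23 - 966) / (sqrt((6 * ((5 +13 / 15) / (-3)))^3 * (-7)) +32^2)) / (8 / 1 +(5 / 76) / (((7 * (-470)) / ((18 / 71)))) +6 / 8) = -1412515810125 / 13276411538858 +69056328495 * sqrt(1155) / 212422584621728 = -0.10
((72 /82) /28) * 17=153 /287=0.53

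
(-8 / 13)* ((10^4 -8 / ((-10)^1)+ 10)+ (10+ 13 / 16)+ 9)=-802449 / 130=-6172.68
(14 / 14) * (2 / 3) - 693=-2077 / 3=-692.33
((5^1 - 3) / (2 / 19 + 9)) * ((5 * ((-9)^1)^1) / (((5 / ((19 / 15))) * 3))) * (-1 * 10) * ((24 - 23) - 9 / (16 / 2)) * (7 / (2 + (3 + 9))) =-361 / 692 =-0.52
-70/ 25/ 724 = -7/ 1810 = -0.00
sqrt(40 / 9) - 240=-240+ 2 * sqrt(10) / 3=-237.89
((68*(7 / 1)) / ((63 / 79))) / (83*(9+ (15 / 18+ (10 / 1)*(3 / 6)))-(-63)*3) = 10744 / 25563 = 0.42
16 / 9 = 1.78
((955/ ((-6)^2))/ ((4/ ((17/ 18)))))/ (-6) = -16235/ 15552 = -1.04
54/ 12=4.50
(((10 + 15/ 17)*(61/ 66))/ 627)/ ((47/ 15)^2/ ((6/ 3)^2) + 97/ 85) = 564250/ 126474887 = 0.00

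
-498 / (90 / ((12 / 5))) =-332 / 25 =-13.28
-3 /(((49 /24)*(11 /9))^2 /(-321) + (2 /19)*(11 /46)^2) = 451588696128 /2013943723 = 224.23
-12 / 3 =-4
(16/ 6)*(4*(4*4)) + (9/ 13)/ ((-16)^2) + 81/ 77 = 132013855/ 768768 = 171.72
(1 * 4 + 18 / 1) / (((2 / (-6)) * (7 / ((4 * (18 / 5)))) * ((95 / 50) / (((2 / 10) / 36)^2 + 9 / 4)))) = -1603822 / 9975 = -160.78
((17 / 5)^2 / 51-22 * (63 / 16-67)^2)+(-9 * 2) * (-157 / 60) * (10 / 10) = -87444.01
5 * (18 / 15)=6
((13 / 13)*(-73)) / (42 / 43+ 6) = -3139 / 300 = -10.46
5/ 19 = 0.26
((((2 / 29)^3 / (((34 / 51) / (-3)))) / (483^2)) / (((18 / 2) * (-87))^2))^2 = 16 / 150223729516596068724949451481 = 0.00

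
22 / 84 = 11 / 42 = 0.26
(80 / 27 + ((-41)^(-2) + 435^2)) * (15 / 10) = 4294244791 / 15129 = 283841.95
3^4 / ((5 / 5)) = 81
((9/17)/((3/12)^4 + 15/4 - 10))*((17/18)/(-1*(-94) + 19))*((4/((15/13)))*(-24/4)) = 1024/69495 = 0.01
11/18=0.61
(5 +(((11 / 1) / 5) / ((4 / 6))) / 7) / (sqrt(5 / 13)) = 383 *sqrt(65) / 350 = 8.82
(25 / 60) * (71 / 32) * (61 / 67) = 21655 / 25728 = 0.84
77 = 77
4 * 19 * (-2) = -152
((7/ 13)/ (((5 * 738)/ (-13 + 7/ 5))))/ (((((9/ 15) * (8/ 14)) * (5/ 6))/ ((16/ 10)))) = -5684/ 599625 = -0.01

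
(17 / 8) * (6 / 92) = 51 / 368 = 0.14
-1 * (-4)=4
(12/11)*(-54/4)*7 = -1134/11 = -103.09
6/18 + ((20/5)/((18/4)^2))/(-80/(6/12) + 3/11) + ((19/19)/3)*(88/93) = 2856697/4411827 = 0.65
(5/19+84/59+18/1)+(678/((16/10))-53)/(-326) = 18.55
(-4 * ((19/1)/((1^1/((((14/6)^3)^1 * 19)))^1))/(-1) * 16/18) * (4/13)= 15849344/3159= 5017.20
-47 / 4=-11.75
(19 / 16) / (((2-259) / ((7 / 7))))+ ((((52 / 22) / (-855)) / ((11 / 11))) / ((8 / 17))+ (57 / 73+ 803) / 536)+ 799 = 151413636189407 / 189151403760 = 800.49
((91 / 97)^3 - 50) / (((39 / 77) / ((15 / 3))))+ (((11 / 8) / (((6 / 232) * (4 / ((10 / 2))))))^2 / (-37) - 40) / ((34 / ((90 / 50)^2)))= -7173378840094523 / 14328820072320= -500.63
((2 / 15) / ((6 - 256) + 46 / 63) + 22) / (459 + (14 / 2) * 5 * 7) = 0.03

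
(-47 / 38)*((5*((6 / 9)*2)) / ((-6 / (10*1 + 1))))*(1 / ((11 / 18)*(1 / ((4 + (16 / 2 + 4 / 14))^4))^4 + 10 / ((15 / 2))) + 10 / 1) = 1194223103897109982570271667746012966 / 7348734677393038803247902501937605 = 162.51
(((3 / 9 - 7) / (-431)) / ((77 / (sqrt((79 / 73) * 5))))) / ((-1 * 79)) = -20 * sqrt(28835) / 574168287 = -0.00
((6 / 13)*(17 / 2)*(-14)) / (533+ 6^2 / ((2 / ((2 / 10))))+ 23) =-1785 / 18187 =-0.10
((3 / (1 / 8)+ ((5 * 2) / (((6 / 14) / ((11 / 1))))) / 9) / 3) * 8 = 11344 / 81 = 140.05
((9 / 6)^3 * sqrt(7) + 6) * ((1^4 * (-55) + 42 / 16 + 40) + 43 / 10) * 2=-8721 * sqrt(7) / 160-969 / 10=-241.11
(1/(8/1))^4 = 1/4096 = 0.00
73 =73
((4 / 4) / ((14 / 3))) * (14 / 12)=1 / 4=0.25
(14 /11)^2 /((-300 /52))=-2548 /9075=-0.28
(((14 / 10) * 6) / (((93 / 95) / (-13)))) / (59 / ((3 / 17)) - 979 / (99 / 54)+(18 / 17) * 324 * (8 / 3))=-176358 / 1130663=-0.16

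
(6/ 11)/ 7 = 6/ 77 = 0.08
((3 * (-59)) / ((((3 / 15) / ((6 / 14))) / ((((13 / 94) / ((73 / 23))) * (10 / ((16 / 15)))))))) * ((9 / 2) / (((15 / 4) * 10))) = -18.59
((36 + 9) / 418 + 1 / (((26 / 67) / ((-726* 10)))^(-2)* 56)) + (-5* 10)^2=157348712396109211 / 62936774762400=2500.11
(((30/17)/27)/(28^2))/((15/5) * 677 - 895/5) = 5/111075552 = 0.00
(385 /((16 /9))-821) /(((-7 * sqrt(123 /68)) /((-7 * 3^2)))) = -29013 * sqrt(2091) /328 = -4044.79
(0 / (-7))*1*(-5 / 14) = 0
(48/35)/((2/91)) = 312/5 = 62.40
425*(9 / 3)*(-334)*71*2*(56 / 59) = -3386359200 / 59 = -57395918.64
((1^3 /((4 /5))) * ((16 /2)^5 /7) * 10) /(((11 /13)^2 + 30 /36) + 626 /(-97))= -40287436800 /3376639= -11931.22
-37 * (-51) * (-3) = -5661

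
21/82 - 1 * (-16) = 1333/82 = 16.26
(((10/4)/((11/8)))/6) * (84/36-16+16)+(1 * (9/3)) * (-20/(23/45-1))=12220/99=123.43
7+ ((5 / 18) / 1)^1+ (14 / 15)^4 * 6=399289 / 33750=11.83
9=9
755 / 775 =151 / 155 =0.97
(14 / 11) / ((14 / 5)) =5 / 11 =0.45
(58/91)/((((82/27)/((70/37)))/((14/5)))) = 21924/19721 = 1.11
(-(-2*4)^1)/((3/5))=40/3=13.33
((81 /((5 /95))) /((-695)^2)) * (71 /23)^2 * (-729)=-5655654171 /255520225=-22.13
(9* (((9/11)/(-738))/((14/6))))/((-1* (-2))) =-27/12628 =-0.00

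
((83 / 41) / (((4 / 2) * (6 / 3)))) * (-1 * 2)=-83 / 82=-1.01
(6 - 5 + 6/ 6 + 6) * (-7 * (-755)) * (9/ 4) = 95130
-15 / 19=-0.79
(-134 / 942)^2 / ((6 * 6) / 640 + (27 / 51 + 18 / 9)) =12210080 / 1560207753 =0.01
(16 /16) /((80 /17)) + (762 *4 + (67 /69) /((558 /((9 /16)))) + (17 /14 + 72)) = 7477942067 /2395680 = 3121.43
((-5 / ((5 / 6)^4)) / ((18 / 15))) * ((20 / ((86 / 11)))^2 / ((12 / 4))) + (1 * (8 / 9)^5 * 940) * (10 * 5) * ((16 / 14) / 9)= 3293.11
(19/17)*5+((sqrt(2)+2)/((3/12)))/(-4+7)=4*sqrt(2)/3+421/51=10.14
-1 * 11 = -11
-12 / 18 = -2 / 3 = -0.67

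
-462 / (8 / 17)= -3927 / 4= -981.75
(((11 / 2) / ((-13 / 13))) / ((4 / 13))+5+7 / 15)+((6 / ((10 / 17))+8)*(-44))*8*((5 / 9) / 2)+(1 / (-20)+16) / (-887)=-572215651 / 319320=-1791.98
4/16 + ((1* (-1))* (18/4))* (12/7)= -209/28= -7.46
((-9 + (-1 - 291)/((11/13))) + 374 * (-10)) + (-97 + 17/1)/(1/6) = -50315/11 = -4574.09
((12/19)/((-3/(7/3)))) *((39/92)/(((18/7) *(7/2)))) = -91/3933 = -0.02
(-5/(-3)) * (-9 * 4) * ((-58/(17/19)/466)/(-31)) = -33060/122791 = -0.27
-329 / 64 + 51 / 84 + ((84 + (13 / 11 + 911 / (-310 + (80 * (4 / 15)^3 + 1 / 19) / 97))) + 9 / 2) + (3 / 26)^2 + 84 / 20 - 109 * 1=-2788833106952479 / 123524238918080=-22.58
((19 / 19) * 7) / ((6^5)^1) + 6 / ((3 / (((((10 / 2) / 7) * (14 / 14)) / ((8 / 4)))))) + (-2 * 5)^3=-54393071 / 54432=-999.28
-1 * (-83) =83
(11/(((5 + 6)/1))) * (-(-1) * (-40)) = -40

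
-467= -467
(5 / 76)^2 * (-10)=-125 / 2888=-0.04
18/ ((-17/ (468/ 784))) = -1053/ 1666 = -0.63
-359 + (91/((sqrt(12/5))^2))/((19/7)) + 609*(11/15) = 115789/1140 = 101.57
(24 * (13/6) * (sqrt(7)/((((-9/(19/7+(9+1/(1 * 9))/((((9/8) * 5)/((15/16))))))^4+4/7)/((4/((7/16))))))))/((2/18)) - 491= 47.82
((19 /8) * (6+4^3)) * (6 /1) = 1995 /2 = 997.50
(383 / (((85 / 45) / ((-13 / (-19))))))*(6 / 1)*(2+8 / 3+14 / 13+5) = 2888586 / 323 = 8942.99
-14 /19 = -0.74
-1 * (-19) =19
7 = 7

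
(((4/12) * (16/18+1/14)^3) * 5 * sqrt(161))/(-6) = -8857805 * sqrt(161)/36006768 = -3.12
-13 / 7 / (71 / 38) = -494 / 497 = -0.99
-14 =-14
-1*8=-8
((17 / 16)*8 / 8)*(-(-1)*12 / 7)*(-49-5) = -1377 / 14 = -98.36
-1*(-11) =11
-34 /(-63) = 34 /63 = 0.54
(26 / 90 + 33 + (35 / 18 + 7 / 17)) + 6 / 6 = 18689 / 510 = 36.65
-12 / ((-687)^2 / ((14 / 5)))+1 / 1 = 786559 / 786615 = 1.00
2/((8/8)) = 2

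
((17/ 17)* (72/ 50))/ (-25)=-36/ 625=-0.06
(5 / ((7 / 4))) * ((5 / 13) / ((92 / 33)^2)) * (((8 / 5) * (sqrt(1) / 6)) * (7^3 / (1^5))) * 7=622545 / 6877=90.53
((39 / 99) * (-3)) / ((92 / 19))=-0.24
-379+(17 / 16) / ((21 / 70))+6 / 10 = -44983 / 120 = -374.86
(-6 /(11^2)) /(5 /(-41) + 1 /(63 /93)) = -2583 /70543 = -0.04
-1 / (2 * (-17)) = 1 / 34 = 0.03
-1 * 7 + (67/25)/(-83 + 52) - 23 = -23317/775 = -30.09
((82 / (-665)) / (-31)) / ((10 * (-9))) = -41 / 927675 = -0.00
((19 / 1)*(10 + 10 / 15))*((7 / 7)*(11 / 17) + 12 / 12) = 17024 / 51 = 333.80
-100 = -100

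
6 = 6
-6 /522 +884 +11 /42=1077017 /1218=884.25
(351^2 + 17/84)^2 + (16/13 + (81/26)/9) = 1392296774946061/91728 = 15178536269.69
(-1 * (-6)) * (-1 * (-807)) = 4842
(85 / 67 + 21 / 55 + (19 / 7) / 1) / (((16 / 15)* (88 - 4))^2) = 562945 / 1035431936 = 0.00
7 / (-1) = -7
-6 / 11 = -0.55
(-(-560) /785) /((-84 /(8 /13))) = -32 /6123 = -0.01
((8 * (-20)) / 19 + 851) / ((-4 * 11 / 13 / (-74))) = 7700329 / 418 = 18421.84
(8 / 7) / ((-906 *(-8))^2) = 1 / 45966816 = 0.00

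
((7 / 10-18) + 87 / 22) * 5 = -734 / 11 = -66.73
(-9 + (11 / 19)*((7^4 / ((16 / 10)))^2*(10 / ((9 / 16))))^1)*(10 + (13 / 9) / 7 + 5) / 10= 3796840584263 / 107730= 35244041.44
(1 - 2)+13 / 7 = 6 / 7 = 0.86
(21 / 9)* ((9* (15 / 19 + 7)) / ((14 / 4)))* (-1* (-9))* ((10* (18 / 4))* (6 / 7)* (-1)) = -2157840 / 133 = -16224.36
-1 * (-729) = 729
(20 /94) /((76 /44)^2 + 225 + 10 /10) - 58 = -58.00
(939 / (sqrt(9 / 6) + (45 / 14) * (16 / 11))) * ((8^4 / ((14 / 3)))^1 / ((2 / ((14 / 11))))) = 9692282880 / 80471 - 1036535808 * sqrt(6) / 80471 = 88892.88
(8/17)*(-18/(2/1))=-4.24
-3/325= -0.01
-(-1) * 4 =4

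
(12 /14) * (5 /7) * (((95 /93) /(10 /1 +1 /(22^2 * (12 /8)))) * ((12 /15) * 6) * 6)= 19863360 /11029459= 1.80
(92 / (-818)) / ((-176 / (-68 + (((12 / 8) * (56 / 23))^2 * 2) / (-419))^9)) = -20033645505999.50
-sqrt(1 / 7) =-sqrt(7) / 7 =-0.38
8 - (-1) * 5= 13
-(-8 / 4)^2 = -4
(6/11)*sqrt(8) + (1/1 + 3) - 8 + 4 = 12*sqrt(2)/11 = 1.54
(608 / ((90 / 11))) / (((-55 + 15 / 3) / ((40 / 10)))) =-6688 / 1125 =-5.94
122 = 122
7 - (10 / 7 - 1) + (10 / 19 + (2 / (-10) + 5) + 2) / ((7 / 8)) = 9938 / 665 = 14.94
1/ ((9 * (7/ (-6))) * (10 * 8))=-1/ 840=-0.00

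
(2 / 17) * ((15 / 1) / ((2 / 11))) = 165 / 17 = 9.71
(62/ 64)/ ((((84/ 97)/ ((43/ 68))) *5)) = 129301/ 913920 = 0.14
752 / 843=0.89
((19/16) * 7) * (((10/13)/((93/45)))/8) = 9975/25792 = 0.39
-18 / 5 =-3.60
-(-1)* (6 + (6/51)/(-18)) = 917/153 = 5.99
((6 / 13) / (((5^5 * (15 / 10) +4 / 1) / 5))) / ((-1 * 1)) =-60 / 121979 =-0.00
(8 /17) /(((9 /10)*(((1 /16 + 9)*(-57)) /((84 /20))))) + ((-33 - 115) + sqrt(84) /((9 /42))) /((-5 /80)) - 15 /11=10973280283 /4636665 - 448*sqrt(21) /3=1682.30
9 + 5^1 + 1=15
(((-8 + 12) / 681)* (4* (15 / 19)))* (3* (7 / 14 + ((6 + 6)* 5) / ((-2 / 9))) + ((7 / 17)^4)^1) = -5401946200 / 360226073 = -15.00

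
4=4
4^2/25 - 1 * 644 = -643.36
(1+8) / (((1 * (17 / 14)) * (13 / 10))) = 1260 / 221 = 5.70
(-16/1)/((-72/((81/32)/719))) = 9/11504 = 0.00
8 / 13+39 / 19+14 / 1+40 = 13997 / 247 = 56.67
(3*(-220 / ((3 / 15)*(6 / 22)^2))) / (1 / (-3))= 133100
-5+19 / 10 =-31 / 10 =-3.10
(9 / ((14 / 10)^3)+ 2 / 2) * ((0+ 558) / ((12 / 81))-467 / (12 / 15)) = 4672277 / 343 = 13621.80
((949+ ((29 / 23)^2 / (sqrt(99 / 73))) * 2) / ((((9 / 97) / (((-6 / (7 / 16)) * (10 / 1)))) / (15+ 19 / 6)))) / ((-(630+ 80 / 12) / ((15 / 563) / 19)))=1422702880 * sqrt(803) / 249668076273+ 802702160 / 14301889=56.29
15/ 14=1.07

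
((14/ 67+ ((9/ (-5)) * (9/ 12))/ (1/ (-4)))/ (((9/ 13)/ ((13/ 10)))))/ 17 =317551/ 512550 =0.62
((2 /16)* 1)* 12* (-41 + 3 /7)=-426 /7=-60.86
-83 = -83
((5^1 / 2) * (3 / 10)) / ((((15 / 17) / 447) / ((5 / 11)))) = 7599 / 44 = 172.70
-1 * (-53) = 53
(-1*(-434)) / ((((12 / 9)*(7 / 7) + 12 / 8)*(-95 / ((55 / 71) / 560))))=-1023 / 458660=-0.00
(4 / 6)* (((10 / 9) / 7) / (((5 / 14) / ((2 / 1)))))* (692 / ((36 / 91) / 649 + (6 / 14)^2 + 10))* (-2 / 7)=-1307802496 / 113678505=-11.50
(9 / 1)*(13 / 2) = 117 / 2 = 58.50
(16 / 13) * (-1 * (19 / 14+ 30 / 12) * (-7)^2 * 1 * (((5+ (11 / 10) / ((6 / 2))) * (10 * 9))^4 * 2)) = -329154885487008 / 13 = -25319606575923.69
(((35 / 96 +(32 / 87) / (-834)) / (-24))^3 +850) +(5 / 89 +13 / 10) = 8194470287954255394182210453 / 9625196264783758082703360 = 851.36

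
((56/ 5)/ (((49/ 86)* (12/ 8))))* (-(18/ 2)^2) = -37152/ 35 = -1061.49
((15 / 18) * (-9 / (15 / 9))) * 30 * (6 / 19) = -810 / 19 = -42.63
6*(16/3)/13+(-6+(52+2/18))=5683/117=48.57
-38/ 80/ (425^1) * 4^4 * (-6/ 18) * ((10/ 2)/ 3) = 608/ 3825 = 0.16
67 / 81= 0.83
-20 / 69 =-0.29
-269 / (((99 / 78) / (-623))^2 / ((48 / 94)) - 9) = 564631439008 / 18890997627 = 29.89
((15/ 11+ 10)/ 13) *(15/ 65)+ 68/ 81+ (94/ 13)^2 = 8029663/ 150579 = 53.33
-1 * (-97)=97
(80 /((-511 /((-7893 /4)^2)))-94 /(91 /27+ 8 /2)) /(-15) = 20663082891 /508445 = 40639.76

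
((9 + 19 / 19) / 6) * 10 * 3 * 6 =300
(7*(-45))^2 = 99225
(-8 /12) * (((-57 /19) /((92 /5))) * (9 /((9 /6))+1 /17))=515 /782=0.66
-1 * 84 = -84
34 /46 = 17 /23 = 0.74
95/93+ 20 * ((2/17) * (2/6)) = 2855/1581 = 1.81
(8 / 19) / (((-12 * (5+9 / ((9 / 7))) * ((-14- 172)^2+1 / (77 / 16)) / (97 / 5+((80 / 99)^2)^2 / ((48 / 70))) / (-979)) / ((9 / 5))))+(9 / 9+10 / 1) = 66317766578063893 / 6027253948801800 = 11.00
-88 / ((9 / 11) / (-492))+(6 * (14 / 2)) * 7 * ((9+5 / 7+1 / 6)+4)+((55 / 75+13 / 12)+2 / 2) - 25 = 1139523 / 20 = 56976.15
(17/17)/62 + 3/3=1.02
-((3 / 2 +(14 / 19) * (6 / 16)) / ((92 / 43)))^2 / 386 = -33698025 / 18870792704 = -0.00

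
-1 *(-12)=12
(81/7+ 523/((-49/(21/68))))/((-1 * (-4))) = 3939/1904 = 2.07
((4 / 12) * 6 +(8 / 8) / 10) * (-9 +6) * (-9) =567 / 10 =56.70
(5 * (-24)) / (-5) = 24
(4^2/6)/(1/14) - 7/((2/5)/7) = -511/6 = -85.17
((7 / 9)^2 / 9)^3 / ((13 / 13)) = 117649 / 387420489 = 0.00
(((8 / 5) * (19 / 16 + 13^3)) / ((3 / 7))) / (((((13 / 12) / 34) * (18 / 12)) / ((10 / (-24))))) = -8370698 / 117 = -71544.43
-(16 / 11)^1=-16 / 11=-1.45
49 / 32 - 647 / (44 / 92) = -475653 / 352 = -1351.29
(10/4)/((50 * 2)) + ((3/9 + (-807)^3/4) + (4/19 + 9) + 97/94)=-14079696156991/107160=-131389475.15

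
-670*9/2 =-3015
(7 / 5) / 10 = 7 / 50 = 0.14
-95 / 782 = -0.12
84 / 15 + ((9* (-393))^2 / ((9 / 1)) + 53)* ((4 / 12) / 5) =1390178 / 15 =92678.53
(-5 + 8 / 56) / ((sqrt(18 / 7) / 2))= -34*sqrt(14) / 21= -6.06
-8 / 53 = -0.15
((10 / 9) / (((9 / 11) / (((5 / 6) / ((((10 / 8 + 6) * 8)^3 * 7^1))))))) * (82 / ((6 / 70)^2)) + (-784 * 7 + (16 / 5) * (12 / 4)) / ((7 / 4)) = -23376808512721 / 7467424020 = -3130.51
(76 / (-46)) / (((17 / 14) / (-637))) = 338884 / 391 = 866.71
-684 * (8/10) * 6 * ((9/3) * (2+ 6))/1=-393984/5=-78796.80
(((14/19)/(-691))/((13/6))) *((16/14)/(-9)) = 32/512031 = 0.00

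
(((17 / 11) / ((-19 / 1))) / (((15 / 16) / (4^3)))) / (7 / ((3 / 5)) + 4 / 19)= -17408 / 37235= -0.47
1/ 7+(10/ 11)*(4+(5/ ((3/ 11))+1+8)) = 6613/ 231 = 28.63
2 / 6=1 / 3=0.33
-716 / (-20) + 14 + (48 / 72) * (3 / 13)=3247 / 65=49.95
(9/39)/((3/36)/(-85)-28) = -3060/371293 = -0.01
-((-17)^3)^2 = -24137569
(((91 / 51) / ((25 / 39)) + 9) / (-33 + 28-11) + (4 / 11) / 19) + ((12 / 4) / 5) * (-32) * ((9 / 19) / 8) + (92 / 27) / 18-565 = -566.66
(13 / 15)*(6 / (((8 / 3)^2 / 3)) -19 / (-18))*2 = 13429 / 2160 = 6.22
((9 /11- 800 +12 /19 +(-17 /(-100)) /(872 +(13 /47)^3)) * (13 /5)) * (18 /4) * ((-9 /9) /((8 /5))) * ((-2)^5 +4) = -1237521986826473439 /7568797310800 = -163503.12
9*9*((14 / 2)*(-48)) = -27216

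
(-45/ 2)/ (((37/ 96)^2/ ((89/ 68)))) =-4613760/ 23273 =-198.25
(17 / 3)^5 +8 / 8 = 1420100 / 243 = 5844.03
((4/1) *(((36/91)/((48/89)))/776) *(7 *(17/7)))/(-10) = -4539/706160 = -0.01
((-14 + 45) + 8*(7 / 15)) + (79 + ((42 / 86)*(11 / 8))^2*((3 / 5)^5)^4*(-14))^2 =599455797604403313160044470855989497144787 / 95520196482539176940917968750000000000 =6275.70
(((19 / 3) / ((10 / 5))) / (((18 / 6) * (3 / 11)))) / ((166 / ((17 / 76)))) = 187 / 35856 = 0.01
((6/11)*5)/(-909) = -10/3333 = -0.00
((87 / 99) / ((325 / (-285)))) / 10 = -551 / 7150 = -0.08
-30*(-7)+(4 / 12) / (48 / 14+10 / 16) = 143066 / 681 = 210.08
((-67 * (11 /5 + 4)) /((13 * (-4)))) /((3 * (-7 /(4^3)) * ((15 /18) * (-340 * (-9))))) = -16616 /1740375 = -0.01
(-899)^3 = -726572699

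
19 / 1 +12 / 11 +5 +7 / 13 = 3665 / 143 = 25.63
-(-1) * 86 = 86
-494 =-494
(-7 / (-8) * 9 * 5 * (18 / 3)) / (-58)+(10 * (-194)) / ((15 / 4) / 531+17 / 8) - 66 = -686393163 / 700408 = -979.99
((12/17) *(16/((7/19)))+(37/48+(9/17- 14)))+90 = 616643/5712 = 107.96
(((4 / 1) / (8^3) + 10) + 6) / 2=2049 / 256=8.00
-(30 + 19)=-49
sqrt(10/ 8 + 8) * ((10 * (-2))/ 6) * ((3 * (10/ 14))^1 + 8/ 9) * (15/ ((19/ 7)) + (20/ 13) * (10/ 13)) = -20575475 * sqrt(37)/ 606879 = -206.23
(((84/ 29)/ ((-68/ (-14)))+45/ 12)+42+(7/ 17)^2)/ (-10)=-1559399/ 335240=-4.65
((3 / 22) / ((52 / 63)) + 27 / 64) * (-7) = -37611 / 9152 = -4.11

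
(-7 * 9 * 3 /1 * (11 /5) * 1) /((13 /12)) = -24948 /65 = -383.82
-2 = -2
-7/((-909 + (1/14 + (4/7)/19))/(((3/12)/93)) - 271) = 931/45004705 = 0.00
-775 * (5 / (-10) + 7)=-10075 / 2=-5037.50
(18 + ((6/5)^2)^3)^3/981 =3917469111754824/415802001953125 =9.42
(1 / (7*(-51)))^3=-1 / 45499293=-0.00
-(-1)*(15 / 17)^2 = 225 / 289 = 0.78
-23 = -23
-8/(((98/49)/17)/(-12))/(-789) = -272/263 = -1.03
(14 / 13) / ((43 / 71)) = 994 / 559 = 1.78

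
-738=-738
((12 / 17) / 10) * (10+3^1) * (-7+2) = -78 / 17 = -4.59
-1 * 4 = -4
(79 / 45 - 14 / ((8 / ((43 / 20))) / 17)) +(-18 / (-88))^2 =-338489 / 5445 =-62.17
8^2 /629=64 /629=0.10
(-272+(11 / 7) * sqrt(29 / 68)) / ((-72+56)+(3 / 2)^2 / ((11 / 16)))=21.29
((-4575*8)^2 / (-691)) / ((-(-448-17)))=-89304000 / 21421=-4168.99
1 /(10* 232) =0.00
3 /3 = 1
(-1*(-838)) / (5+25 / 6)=5028 / 55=91.42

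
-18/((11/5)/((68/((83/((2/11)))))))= -12240/10043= -1.22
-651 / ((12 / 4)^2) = -217 / 3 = -72.33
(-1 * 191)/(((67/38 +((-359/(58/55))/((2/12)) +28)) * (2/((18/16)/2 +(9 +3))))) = 7051147/11830032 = 0.60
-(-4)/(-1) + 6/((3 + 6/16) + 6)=-84/25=-3.36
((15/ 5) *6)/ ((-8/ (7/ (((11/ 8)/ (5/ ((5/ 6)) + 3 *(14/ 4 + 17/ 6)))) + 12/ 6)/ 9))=-57591/ 22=-2617.77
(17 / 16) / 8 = 17 / 128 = 0.13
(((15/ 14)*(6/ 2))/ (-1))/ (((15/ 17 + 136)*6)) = -255/ 65156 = -0.00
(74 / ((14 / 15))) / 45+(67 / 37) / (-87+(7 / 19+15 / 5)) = 306944 / 176379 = 1.74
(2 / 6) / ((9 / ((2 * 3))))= 2 / 9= 0.22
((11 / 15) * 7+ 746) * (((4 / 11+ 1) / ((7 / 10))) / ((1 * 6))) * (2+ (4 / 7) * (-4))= -112670 / 1617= -69.68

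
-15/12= -5/4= -1.25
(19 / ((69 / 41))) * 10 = 7790 / 69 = 112.90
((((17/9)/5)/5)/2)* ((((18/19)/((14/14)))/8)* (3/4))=51/15200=0.00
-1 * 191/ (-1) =191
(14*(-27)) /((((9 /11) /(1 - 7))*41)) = 2772 /41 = 67.61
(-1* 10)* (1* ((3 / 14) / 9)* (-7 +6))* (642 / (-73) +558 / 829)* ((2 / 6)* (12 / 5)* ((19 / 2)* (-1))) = 889352 / 60517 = 14.70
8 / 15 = 0.53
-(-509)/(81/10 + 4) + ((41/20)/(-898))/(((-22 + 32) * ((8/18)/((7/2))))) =7312999457/173852800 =42.06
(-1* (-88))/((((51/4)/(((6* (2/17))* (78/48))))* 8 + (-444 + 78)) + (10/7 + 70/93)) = -372372/1163221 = -0.32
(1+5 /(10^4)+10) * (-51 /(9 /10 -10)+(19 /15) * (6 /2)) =13448897 /130000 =103.45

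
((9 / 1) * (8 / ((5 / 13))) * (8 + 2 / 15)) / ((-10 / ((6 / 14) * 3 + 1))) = -304512 / 875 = -348.01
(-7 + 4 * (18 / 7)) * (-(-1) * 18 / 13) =414 / 91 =4.55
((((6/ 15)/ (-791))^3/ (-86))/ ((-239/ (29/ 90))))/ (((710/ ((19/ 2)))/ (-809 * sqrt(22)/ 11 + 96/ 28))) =-2204/ 23698642641027178125 + 445759 * sqrt(22)/ 223444344901113393750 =0.00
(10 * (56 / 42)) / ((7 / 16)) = 640 / 21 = 30.48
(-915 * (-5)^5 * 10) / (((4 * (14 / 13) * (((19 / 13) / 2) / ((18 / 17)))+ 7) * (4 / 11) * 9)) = 2416171875 / 2758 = 876059.42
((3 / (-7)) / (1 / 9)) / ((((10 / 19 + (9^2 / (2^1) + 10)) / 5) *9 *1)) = -570 / 13573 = -0.04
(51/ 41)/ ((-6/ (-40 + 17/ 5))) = 7.59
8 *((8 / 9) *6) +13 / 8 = 1063 / 24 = 44.29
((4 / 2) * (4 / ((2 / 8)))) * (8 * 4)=1024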